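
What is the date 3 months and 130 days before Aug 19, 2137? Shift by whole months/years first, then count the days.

Subtracting 3 months and 130 days from August 19, 2137: first the month/year part, then the days.
month 8 − 3 = 5 → May 2137.
Day 19 is valid in May, giving May 19, 2137.
Now subtract 130 days from May 19, 2137.
Going back 19 days from May 19, 2137 reaches the end of the previous month; 130 − 19 = 111 left.
April 2137 has 30 days: 111 − 30 = 81 left.
March 2137 has 31 days: 81 − 31 = 50 left.
February 2137 has 28 days (2137 is not a leap year): 50 − 28 = 22 left.
January 2137 has 31 days; 31 − 22 = 9 → January 9, 2137.

January 9, 2137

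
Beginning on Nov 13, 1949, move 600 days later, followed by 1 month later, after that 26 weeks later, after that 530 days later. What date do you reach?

July 18, 1953

Counting forward 600 days from November 13, 1949:
November has 30 days, so 30 − 13 = 17 days remain after November 13, 1949; 600 − 17 = 583 left.
December 1949 has 31 days: 583 − 31 = 552 left.
January 1950 has 31 days: 552 − 31 = 521 left.
February 1950 has 28 days (1950 is not a leap year): 521 − 28 = 493 left.
March 1950 has 31 days: 493 − 31 = 462 left.
April 1950 has 30 days: 462 − 30 = 432 left.
May 1950 has 31 days: 432 − 31 = 401 left.
June 1950 has 30 days: 401 − 30 = 371 left.
July 1950 has 31 days: 371 − 31 = 340 left.
August 1950 has 31 days: 340 − 31 = 309 left.
September 1950 has 30 days: 309 − 30 = 279 left.
October 1950 has 31 days: 279 − 31 = 248 left.
November 1950 has 30 days: 248 − 30 = 218 left.
December 1950 has 31 days: 218 − 31 = 187 left.
January 1951 has 31 days: 187 − 31 = 156 left.
February 1951 has 28 days (1951 is not a leap year): 156 − 28 = 128 left.
March 1951 has 31 days: 128 − 31 = 97 left.
April 1951 has 30 days: 97 − 30 = 67 left.
May 1951 has 31 days: 67 − 31 = 36 left.
June 1951 has 30 days: 36 − 30 = 6 left.
6 days into July 1951 → July 6, 1951.
Adding 1 month from July 6, 1951:
month 7 + 1 = 8 → August 1951.
Day 6 is valid in August, giving August 6, 1951.
Adding 26 weeks (= 182 days) from August 6, 1951:
August has 31 days, so 31 − 6 = 25 days remain after August 6, 1951; 182 − 25 = 157 left.
September 1951 has 30 days: 157 − 30 = 127 left.
October 1951 has 31 days: 127 − 31 = 96 left.
November 1951 has 30 days: 96 − 30 = 66 left.
December 1951 has 31 days: 66 − 31 = 35 left.
January 1952 has 31 days: 35 − 31 = 4 left.
4 days into February 1952 → February 4, 1952.
Adding 530 days from February 4, 1952:
February has 29 days, so 29 − 4 = 25 days remain after February 4, 1952; 530 − 25 = 505 left.
March 1952 has 31 days: 505 − 31 = 474 left.
April 1952 has 30 days: 474 − 30 = 444 left.
May 1952 has 31 days: 444 − 31 = 413 left.
June 1952 has 30 days: 413 − 30 = 383 left.
July 1952 has 31 days: 383 − 31 = 352 left.
August 1952 has 31 days: 352 − 31 = 321 left.
September 1952 has 30 days: 321 − 30 = 291 left.
October 1952 has 31 days: 291 − 31 = 260 left.
November 1952 has 30 days: 260 − 30 = 230 left.
December 1952 has 31 days: 230 − 31 = 199 left.
January 1953 has 31 days: 199 − 31 = 168 left.
February 1953 has 28 days (1953 is not a leap year): 168 − 28 = 140 left.
March 1953 has 31 days: 140 − 31 = 109 left.
April 1953 has 30 days: 109 − 30 = 79 left.
May 1953 has 31 days: 79 − 31 = 48 left.
June 1953 has 30 days: 48 − 30 = 18 left.
18 days into July 1953 → July 18, 1953.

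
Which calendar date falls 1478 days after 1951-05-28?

June 14, 1955

Adding 1478 days from May 28, 1951.
May has 31 days, so 31 − 28 = 3 days remain after May 28, 1951; 1478 − 3 = 1475 left.
June 1951 has 30 days: 1475 − 30 = 1445 left.
July 1951 has 31 days: 1445 − 31 = 1414 left.
August 1951 has 31 days: 1414 − 31 = 1383 left.
September 1951 has 30 days: 1383 − 30 = 1353 left.
October 1951 has 31 days: 1353 − 31 = 1322 left.
November 1951 has 30 days: 1322 − 30 = 1292 left.
December 1951 has 31 days: 1292 − 31 = 1261 left.
January 1952 has 31 days: 1261 − 31 = 1230 left.
February 1952 has 29 days (1952 is a leap year): 1230 − 29 = 1201 left.
March 1952 has 31 days: 1201 − 31 = 1170 left.
April 1952 has 30 days: 1170 − 30 = 1140 left.
May 1952 has 31 days: 1140 − 31 = 1109 left.
June 1952 has 30 days: 1109 − 30 = 1079 left.
July 1952 has 31 days: 1079 − 31 = 1048 left.
August 1952 has 31 days: 1048 − 31 = 1017 left.
September 1952 has 30 days: 1017 − 30 = 987 left.
October 1952 has 31 days: 987 − 31 = 956 left.
November 1952 has 30 days: 956 − 30 = 926 left.
December 1952 has 31 days: 926 − 31 = 895 left.
January 1953 has 31 days: 895 − 31 = 864 left.
February 1953 has 28 days (1953 is not a leap year): 864 − 28 = 836 left.
March 1953 has 31 days: 836 − 31 = 805 left.
April 1953 has 30 days: 805 − 30 = 775 left.
May 1953 has 31 days: 775 − 31 = 744 left.
June 1953 has 30 days: 744 − 30 = 714 left.
July 1953 has 31 days: 714 − 31 = 683 left.
August 1953 has 31 days: 683 − 31 = 652 left.
September 1953 has 30 days: 652 − 30 = 622 left.
October 1953 has 31 days: 622 − 31 = 591 left.
November 1953 has 30 days: 591 − 30 = 561 left.
December 1953 has 31 days: 561 − 31 = 530 left.
January 1954 has 31 days: 530 − 31 = 499 left.
February 1954 has 28 days (1954 is not a leap year): 499 − 28 = 471 left.
March 1954 has 31 days: 471 − 31 = 440 left.
April 1954 has 30 days: 440 − 30 = 410 left.
May 1954 has 31 days: 410 − 31 = 379 left.
June 1954 has 30 days: 379 − 30 = 349 left.
July 1954 has 31 days: 349 − 31 = 318 left.
August 1954 has 31 days: 318 − 31 = 287 left.
September 1954 has 30 days: 287 − 30 = 257 left.
October 1954 has 31 days: 257 − 31 = 226 left.
November 1954 has 30 days: 226 − 30 = 196 left.
December 1954 has 31 days: 196 − 31 = 165 left.
January 1955 has 31 days: 165 − 31 = 134 left.
February 1955 has 28 days (1955 is not a leap year): 134 − 28 = 106 left.
March 1955 has 31 days: 106 − 31 = 75 left.
April 1955 has 30 days: 75 − 30 = 45 left.
May 1955 has 31 days: 45 − 31 = 14 left.
14 days into June 1955 → June 14, 1955.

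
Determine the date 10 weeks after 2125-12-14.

Adding 10 weeks = 70 days from December 14, 2125.
December has 31 days, so 31 − 14 = 17 days remain after December 14, 2125; 70 − 17 = 53 left.
January 2126 has 31 days: 53 − 31 = 22 left.
22 days into February 2126 → February 22, 2126.

February 22, 2126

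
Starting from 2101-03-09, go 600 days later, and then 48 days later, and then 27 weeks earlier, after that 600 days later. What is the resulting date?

February 1, 2104

Counting forward 600 days from March 9, 2101:
March has 31 days, so 31 − 9 = 22 days remain after March 9, 2101; 600 − 22 = 578 left.
April 2101 has 30 days: 578 − 30 = 548 left.
May 2101 has 31 days: 548 − 31 = 517 left.
June 2101 has 30 days: 517 − 30 = 487 left.
July 2101 has 31 days: 487 − 31 = 456 left.
August 2101 has 31 days: 456 − 31 = 425 left.
September 2101 has 30 days: 425 − 30 = 395 left.
October 2101 has 31 days: 395 − 31 = 364 left.
November 2101 has 30 days: 364 − 30 = 334 left.
December 2101 has 31 days: 334 − 31 = 303 left.
January 2102 has 31 days: 303 − 31 = 272 left.
February 2102 has 28 days (2102 is not a leap year): 272 − 28 = 244 left.
March 2102 has 31 days: 244 − 31 = 213 left.
April 2102 has 30 days: 213 − 30 = 183 left.
May 2102 has 31 days: 183 − 31 = 152 left.
June 2102 has 30 days: 152 − 30 = 122 left.
July 2102 has 31 days: 122 − 31 = 91 left.
August 2102 has 31 days: 91 − 31 = 60 left.
September 2102 has 30 days: 60 − 30 = 30 left.
30 days into October 2102 → October 30, 2102.
Advancing 48 days from October 30, 2102:
October has 31 days, so 31 − 30 = 1 day remains after October 30, 2102; 48 − 1 = 47 left.
November 2102 has 30 days: 47 − 30 = 17 left.
17 days into December 2102 → December 17, 2102.
Subtracting 27 weeks (= 189 days) from December 17, 2102:
Going back 17 days from December 17, 2102 reaches the end of the previous month; 189 − 17 = 172 left.
November 2102 has 30 days: 172 − 30 = 142 left.
October 2102 has 31 days: 142 − 31 = 111 left.
September 2102 has 30 days: 111 − 30 = 81 left.
August 2102 has 31 days: 81 − 31 = 50 left.
July 2102 has 31 days: 50 − 31 = 19 left.
June 2102 has 30 days; 30 − 19 = 11 → June 11, 2102.
Counting forward 600 days from June 11, 2102:
June has 30 days, so 30 − 11 = 19 days remain after June 11, 2102; 600 − 19 = 581 left.
July 2102 has 31 days: 581 − 31 = 550 left.
August 2102 has 31 days: 550 − 31 = 519 left.
September 2102 has 30 days: 519 − 30 = 489 left.
October 2102 has 31 days: 489 − 31 = 458 left.
November 2102 has 30 days: 458 − 30 = 428 left.
December 2102 has 31 days: 428 − 31 = 397 left.
January 2103 has 31 days: 397 − 31 = 366 left.
February 2103 has 28 days (2103 is not a leap year): 366 − 28 = 338 left.
March 2103 has 31 days: 338 − 31 = 307 left.
April 2103 has 30 days: 307 − 30 = 277 left.
May 2103 has 31 days: 277 − 31 = 246 left.
June 2103 has 30 days: 246 − 30 = 216 left.
July 2103 has 31 days: 216 − 31 = 185 left.
August 2103 has 31 days: 185 − 31 = 154 left.
September 2103 has 30 days: 154 − 30 = 124 left.
October 2103 has 31 days: 124 − 31 = 93 left.
November 2103 has 30 days: 93 − 30 = 63 left.
December 2103 has 31 days: 63 − 31 = 32 left.
January 2104 has 31 days: 32 − 31 = 1 left.
1 day into February 2104 → February 1, 2104.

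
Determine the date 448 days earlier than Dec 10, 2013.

September 18, 2012

Going back 448 days from December 10, 2013.
Going back 10 days from December 10, 2013 reaches the end of the previous month; 448 − 10 = 438 left.
November 2013 has 30 days: 438 − 30 = 408 left.
October 2013 has 31 days: 408 − 31 = 377 left.
September 2013 has 30 days: 377 − 30 = 347 left.
August 2013 has 31 days: 347 − 31 = 316 left.
July 2013 has 31 days: 316 − 31 = 285 left.
June 2013 has 30 days: 285 − 30 = 255 left.
May 2013 has 31 days: 255 − 31 = 224 left.
April 2013 has 30 days: 224 − 30 = 194 left.
March 2013 has 31 days: 194 − 31 = 163 left.
February 2013 has 28 days (2013 is not a leap year): 163 − 28 = 135 left.
January 2013 has 31 days: 135 − 31 = 104 left.
December 2012 has 31 days: 104 − 31 = 73 left.
November 2012 has 30 days: 73 − 30 = 43 left.
October 2012 has 31 days: 43 − 31 = 12 left.
September 2012 has 30 days; 30 − 12 = 18 → September 18, 2012.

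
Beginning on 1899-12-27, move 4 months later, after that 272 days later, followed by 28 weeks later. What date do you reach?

August 8, 1901

Advancing 4 months from December 27, 1899:
month 12 + 4 = 16, which is month 4 of year 1900 → April 1900.
Day 27 is valid in April, giving April 27, 1900.
Advancing 272 days from April 27, 1900:
April has 30 days, so 30 − 27 = 3 days remain after April 27, 1900; 272 − 3 = 269 left.
May 1900 has 31 days: 269 − 31 = 238 left.
June 1900 has 30 days: 238 − 30 = 208 left.
July 1900 has 31 days: 208 − 31 = 177 left.
August 1900 has 31 days: 177 − 31 = 146 left.
September 1900 has 30 days: 146 − 30 = 116 left.
October 1900 has 31 days: 116 − 31 = 85 left.
November 1900 has 30 days: 85 − 30 = 55 left.
December 1900 has 31 days: 55 − 31 = 24 left.
24 days into January 1901 → January 24, 1901.
Counting forward 28 weeks (= 196 days) from January 24, 1901:
January has 31 days, so 31 − 24 = 7 days remain after January 24, 1901; 196 − 7 = 189 left.
February 1901 has 28 days (1901 is not a leap year): 189 − 28 = 161 left.
March 1901 has 31 days: 161 − 31 = 130 left.
April 1901 has 30 days: 130 − 30 = 100 left.
May 1901 has 31 days: 100 − 31 = 69 left.
June 1901 has 30 days: 69 − 30 = 39 left.
July 1901 has 31 days: 39 − 31 = 8 left.
8 days into August 1901 → August 8, 1901.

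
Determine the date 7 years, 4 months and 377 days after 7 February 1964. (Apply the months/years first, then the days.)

June 18, 1972

Adding 7 years, 4 months and 377 days from February 7, 1964: first the month/year part, then the days.
+7 years → 1971; month 2 + 4 = 6 → June 1971.
Day 7 is valid in June, giving June 7, 1971.
Now add 377 days from June 7, 1971.
June has 30 days, so 30 − 7 = 23 days remain after June 7, 1971; 377 − 23 = 354 left.
July 1971 has 31 days: 354 − 31 = 323 left.
August 1971 has 31 days: 323 − 31 = 292 left.
September 1971 has 30 days: 292 − 30 = 262 left.
October 1971 has 31 days: 262 − 31 = 231 left.
November 1971 has 30 days: 231 − 30 = 201 left.
December 1971 has 31 days: 201 − 31 = 170 left.
January 1972 has 31 days: 170 − 31 = 139 left.
February 1972 has 29 days (1972 is a leap year): 139 − 29 = 110 left.
March 1972 has 31 days: 110 − 31 = 79 left.
April 1972 has 30 days: 79 − 30 = 49 left.
May 1972 has 31 days: 49 − 31 = 18 left.
18 days into June 1972 → June 18, 1972.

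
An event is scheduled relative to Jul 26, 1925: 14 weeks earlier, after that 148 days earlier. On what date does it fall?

Subtracting 14 weeks (= 98 days) from July 26, 1925:
Going back 26 days from July 26, 1925 reaches the end of the previous month; 98 − 26 = 72 left.
June 1925 has 30 days: 72 − 30 = 42 left.
May 1925 has 31 days: 42 − 31 = 11 left.
April 1925 has 30 days; 30 − 11 = 19 → April 19, 1925.
Counting back 148 days from April 19, 1925:
Going back 19 days from April 19, 1925 reaches the end of the previous month; 148 − 19 = 129 left.
March 1925 has 31 days: 129 − 31 = 98 left.
February 1925 has 28 days (1925 is not a leap year): 98 − 28 = 70 left.
January 1925 has 31 days: 70 − 31 = 39 left.
December 1924 has 31 days: 39 − 31 = 8 left.
November 1924 has 30 days; 30 − 8 = 22 → November 22, 1924.

November 22, 1924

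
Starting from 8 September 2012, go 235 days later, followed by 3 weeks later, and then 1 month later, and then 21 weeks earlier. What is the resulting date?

Counting forward 235 days from September 8, 2012:
September has 30 days, so 30 − 8 = 22 days remain after September 8, 2012; 235 − 22 = 213 left.
October 2012 has 31 days: 213 − 31 = 182 left.
November 2012 has 30 days: 182 − 30 = 152 left.
December 2012 has 31 days: 152 − 31 = 121 left.
January 2013 has 31 days: 121 − 31 = 90 left.
February 2013 has 28 days (2013 is not a leap year): 90 − 28 = 62 left.
March 2013 has 31 days: 62 − 31 = 31 left.
April 2013 has 30 days: 31 − 30 = 1 left.
1 day into May 2013 → May 1, 2013.
Counting forward 3 weeks (= 21 days) from May 1, 2013:
May has 31 days; 1 + 21 = 22, still in May.
Advancing 1 month from May 22, 2013:
month 5 + 1 = 6 → June 2013.
Day 22 is valid in June, giving June 22, 2013.
Subtracting 21 weeks (= 147 days) from June 22, 2013:
Going back 22 days from June 22, 2013 reaches the end of the previous month; 147 − 22 = 125 left.
May 2013 has 31 days: 125 − 31 = 94 left.
April 2013 has 30 days: 94 − 30 = 64 left.
March 2013 has 31 days: 64 − 31 = 33 left.
February 2013 has 28 days (2013 is not a leap year): 33 − 28 = 5 left.
January 2013 has 31 days; 31 − 5 = 26 → January 26, 2013.

January 26, 2013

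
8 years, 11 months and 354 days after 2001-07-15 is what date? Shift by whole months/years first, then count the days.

June 4, 2011

Adding 8 years, 11 months and 354 days from July 15, 2001: first the month/year part, then the days.
+8 years → 2009; month 7 + 11 = 18, which is month 6 of year 2010 → June 2010.
Day 15 is valid in June, giving June 15, 2010.
Now add 354 days from June 15, 2010.
June has 30 days, so 30 − 15 = 15 days remain after June 15, 2010; 354 − 15 = 339 left.
July 2010 has 31 days: 339 − 31 = 308 left.
August 2010 has 31 days: 308 − 31 = 277 left.
September 2010 has 30 days: 277 − 30 = 247 left.
October 2010 has 31 days: 247 − 31 = 216 left.
November 2010 has 30 days: 216 − 30 = 186 left.
December 2010 has 31 days: 186 − 31 = 155 left.
January 2011 has 31 days: 155 − 31 = 124 left.
February 2011 has 28 days (2011 is not a leap year): 124 − 28 = 96 left.
March 2011 has 31 days: 96 − 31 = 65 left.
April 2011 has 30 days: 65 − 30 = 35 left.
May 2011 has 31 days: 35 − 31 = 4 left.
4 days into June 2011 → June 4, 2011.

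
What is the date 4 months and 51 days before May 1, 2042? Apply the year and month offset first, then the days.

November 11, 2041

Subtracting 4 months and 51 days from May 1, 2042: first the month/year part, then the days.
month 5 − 4 = 1 → January 2042.
Day 1 is valid in January, giving January 1, 2042.
Now subtract 51 days from January 1, 2042.
Going back 1 day from January 1, 2042 reaches the end of the previous month; 51 − 1 = 50 left.
December 2041 has 31 days: 50 − 31 = 19 left.
November 2041 has 30 days; 30 − 19 = 11 → November 11, 2041.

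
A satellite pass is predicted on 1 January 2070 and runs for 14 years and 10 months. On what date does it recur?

November 1, 2084

Adding 14 years and 10 months from January 1, 2070.
+14 years → 2084; month 1 + 10 = 11 → November 2084.
Day 1 is valid in November, giving November 1, 2084.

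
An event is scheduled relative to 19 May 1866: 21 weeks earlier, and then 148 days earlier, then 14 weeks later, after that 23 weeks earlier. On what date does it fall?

Going back 21 weeks (= 147 days) from May 19, 1866:
Going back 19 days from May 19, 1866 reaches the end of the previous month; 147 − 19 = 128 left.
April 1866 has 30 days: 128 − 30 = 98 left.
March 1866 has 31 days: 98 − 31 = 67 left.
February 1866 has 28 days (1866 is not a leap year): 67 − 28 = 39 left.
January 1866 has 31 days: 39 − 31 = 8 left.
December 1865 has 31 days; 31 − 8 = 23 → December 23, 1865.
Counting back 148 days from December 23, 1865:
Going back 23 days from December 23, 1865 reaches the end of the previous month; 148 − 23 = 125 left.
November 1865 has 30 days: 125 − 30 = 95 left.
October 1865 has 31 days: 95 − 31 = 64 left.
September 1865 has 30 days: 64 − 30 = 34 left.
August 1865 has 31 days: 34 − 31 = 3 left.
July 1865 has 31 days; 31 − 3 = 28 → July 28, 1865.
Advancing 14 weeks (= 98 days) from July 28, 1865:
July has 31 days, so 31 − 28 = 3 days remain after July 28, 1865; 98 − 3 = 95 left.
August 1865 has 31 days: 95 − 31 = 64 left.
September 1865 has 30 days: 64 − 30 = 34 left.
October 1865 has 31 days: 34 − 31 = 3 left.
3 days into November 1865 → November 3, 1865.
Counting back 23 weeks (= 161 days) from November 3, 1865:
Going back 3 days from November 3, 1865 reaches the end of the previous month; 161 − 3 = 158 left.
October 1865 has 31 days: 158 − 31 = 127 left.
September 1865 has 30 days: 127 − 30 = 97 left.
August 1865 has 31 days: 97 − 31 = 66 left.
July 1865 has 31 days: 66 − 31 = 35 left.
June 1865 has 30 days: 35 − 30 = 5 left.
May 1865 has 31 days; 31 − 5 = 26 → May 26, 1865.

May 26, 1865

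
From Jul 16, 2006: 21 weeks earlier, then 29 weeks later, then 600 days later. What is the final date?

May 2, 2008

Counting back 21 weeks (= 147 days) from July 16, 2006:
Going back 16 days from July 16, 2006 reaches the end of the previous month; 147 − 16 = 131 left.
June 2006 has 30 days: 131 − 30 = 101 left.
May 2006 has 31 days: 101 − 31 = 70 left.
April 2006 has 30 days: 70 − 30 = 40 left.
March 2006 has 31 days: 40 − 31 = 9 left.
February 2006 has 28 days; 28 − 9 = 19 → February 19, 2006.
Counting forward 29 weeks (= 203 days) from February 19, 2006:
February has 28 days, so 28 − 19 = 9 days remain after February 19, 2006; 203 − 9 = 194 left.
March 2006 has 31 days: 194 − 31 = 163 left.
April 2006 has 30 days: 163 − 30 = 133 left.
May 2006 has 31 days: 133 − 31 = 102 left.
June 2006 has 30 days: 102 − 30 = 72 left.
July 2006 has 31 days: 72 − 31 = 41 left.
August 2006 has 31 days: 41 − 31 = 10 left.
10 days into September 2006 → September 10, 2006.
Counting forward 600 days from September 10, 2006:
September has 30 days, so 30 − 10 = 20 days remain after September 10, 2006; 600 − 20 = 580 left.
October 2006 has 31 days: 580 − 31 = 549 left.
November 2006 has 30 days: 549 − 30 = 519 left.
December 2006 has 31 days: 519 − 31 = 488 left.
January 2007 has 31 days: 488 − 31 = 457 left.
February 2007 has 28 days (2007 is not a leap year): 457 − 28 = 429 left.
March 2007 has 31 days: 429 − 31 = 398 left.
April 2007 has 30 days: 398 − 30 = 368 left.
May 2007 has 31 days: 368 − 31 = 337 left.
June 2007 has 30 days: 337 − 30 = 307 left.
July 2007 has 31 days: 307 − 31 = 276 left.
August 2007 has 31 days: 276 − 31 = 245 left.
September 2007 has 30 days: 245 − 30 = 215 left.
October 2007 has 31 days: 215 − 31 = 184 left.
November 2007 has 30 days: 184 − 30 = 154 left.
December 2007 has 31 days: 154 − 31 = 123 left.
January 2008 has 31 days: 123 − 31 = 92 left.
February 2008 has 29 days (2008 is a leap year): 92 − 29 = 63 left.
March 2008 has 31 days: 63 − 31 = 32 left.
April 2008 has 30 days: 32 − 30 = 2 left.
2 days into May 2008 → May 2, 2008.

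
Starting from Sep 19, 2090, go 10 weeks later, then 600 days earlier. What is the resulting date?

Counting forward 10 weeks (= 70 days) from September 19, 2090:
September has 30 days, so 30 − 19 = 11 days remain after September 19, 2090; 70 − 11 = 59 left.
October 2090 has 31 days: 59 − 31 = 28 left.
28 days into November 2090 → November 28, 2090.
Subtracting 600 days from November 28, 2090:
Going back 28 days from November 28, 2090 reaches the end of the previous month; 600 − 28 = 572 left.
October 2090 has 31 days: 572 − 31 = 541 left.
September 2090 has 30 days: 541 − 30 = 511 left.
August 2090 has 31 days: 511 − 31 = 480 left.
July 2090 has 31 days: 480 − 31 = 449 left.
June 2090 has 30 days: 449 − 30 = 419 left.
May 2090 has 31 days: 419 − 31 = 388 left.
April 2090 has 30 days: 388 − 30 = 358 left.
March 2090 has 31 days: 358 − 31 = 327 left.
February 2090 has 28 days (2090 is not a leap year): 327 − 28 = 299 left.
January 2090 has 31 days: 299 − 31 = 268 left.
December 2089 has 31 days: 268 − 31 = 237 left.
November 2089 has 30 days: 237 − 30 = 207 left.
October 2089 has 31 days: 207 − 31 = 176 left.
September 2089 has 30 days: 176 − 30 = 146 left.
August 2089 has 31 days: 146 − 31 = 115 left.
July 2089 has 31 days: 115 − 31 = 84 left.
June 2089 has 30 days: 84 − 30 = 54 left.
May 2089 has 31 days: 54 − 31 = 23 left.
April 2089 has 30 days; 30 − 23 = 7 → April 7, 2089.

April 7, 2089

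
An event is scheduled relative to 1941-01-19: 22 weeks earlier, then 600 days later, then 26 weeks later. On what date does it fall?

October 9, 1942

Counting back 22 weeks (= 154 days) from January 19, 1941:
Going back 19 days from January 19, 1941 reaches the end of the previous month; 154 − 19 = 135 left.
December 1940 has 31 days: 135 − 31 = 104 left.
November 1940 has 30 days: 104 − 30 = 74 left.
October 1940 has 31 days: 74 − 31 = 43 left.
September 1940 has 30 days: 43 − 30 = 13 left.
August 1940 has 31 days; 31 − 13 = 18 → August 18, 1940.
Advancing 600 days from August 18, 1940:
August has 31 days, so 31 − 18 = 13 days remain after August 18, 1940; 600 − 13 = 587 left.
September 1940 has 30 days: 587 − 30 = 557 left.
October 1940 has 31 days: 557 − 31 = 526 left.
November 1940 has 30 days: 526 − 30 = 496 left.
December 1940 has 31 days: 496 − 31 = 465 left.
January 1941 has 31 days: 465 − 31 = 434 left.
February 1941 has 28 days (1941 is not a leap year): 434 − 28 = 406 left.
March 1941 has 31 days: 406 − 31 = 375 left.
April 1941 has 30 days: 375 − 30 = 345 left.
May 1941 has 31 days: 345 − 31 = 314 left.
June 1941 has 30 days: 314 − 30 = 284 left.
July 1941 has 31 days: 284 − 31 = 253 left.
August 1941 has 31 days: 253 − 31 = 222 left.
September 1941 has 30 days: 222 − 30 = 192 left.
October 1941 has 31 days: 192 − 31 = 161 left.
November 1941 has 30 days: 161 − 30 = 131 left.
December 1941 has 31 days: 131 − 31 = 100 left.
January 1942 has 31 days: 100 − 31 = 69 left.
February 1942 has 28 days (1942 is not a leap year): 69 − 28 = 41 left.
March 1942 has 31 days: 41 − 31 = 10 left.
10 days into April 1942 → April 10, 1942.
Counting forward 26 weeks (= 182 days) from April 10, 1942:
April has 30 days, so 30 − 10 = 20 days remain after April 10, 1942; 182 − 20 = 162 left.
May 1942 has 31 days: 162 − 31 = 131 left.
June 1942 has 30 days: 131 − 30 = 101 left.
July 1942 has 31 days: 101 − 31 = 70 left.
August 1942 has 31 days: 70 − 31 = 39 left.
September 1942 has 30 days: 39 − 30 = 9 left.
9 days into October 1942 → October 9, 1942.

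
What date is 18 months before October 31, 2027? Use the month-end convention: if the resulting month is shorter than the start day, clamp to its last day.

April 30, 2026

Subtracting 18 months from October 31, 2027.
month 10 − 18 = -8, which is month 4 of year 2026 → April 2026.
April 2026 has only 30 days and the start was day 31, so the date clamps to April 30, 2026.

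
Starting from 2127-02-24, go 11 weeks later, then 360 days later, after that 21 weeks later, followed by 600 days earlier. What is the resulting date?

February 8, 2127

Adding 11 weeks (= 77 days) from February 24, 2127:
February has 28 days, so 28 − 24 = 4 days remain after February 24, 2127; 77 − 4 = 73 left.
March 2127 has 31 days: 73 − 31 = 42 left.
April 2127 has 30 days: 42 − 30 = 12 left.
12 days into May 2127 → May 12, 2127.
Counting forward 360 days from May 12, 2127:
May has 31 days, so 31 − 12 = 19 days remain after May 12, 2127; 360 − 19 = 341 left.
June 2127 has 30 days: 341 − 30 = 311 left.
July 2127 has 31 days: 311 − 31 = 280 left.
August 2127 has 31 days: 280 − 31 = 249 left.
September 2127 has 30 days: 249 − 30 = 219 left.
October 2127 has 31 days: 219 − 31 = 188 left.
November 2127 has 30 days: 188 − 30 = 158 left.
December 2127 has 31 days: 158 − 31 = 127 left.
January 2128 has 31 days: 127 − 31 = 96 left.
February 2128 has 29 days (2128 is a leap year): 96 − 29 = 67 left.
March 2128 has 31 days: 67 − 31 = 36 left.
April 2128 has 30 days: 36 − 30 = 6 left.
6 days into May 2128 → May 6, 2128.
Counting forward 21 weeks (= 147 days) from May 6, 2128:
May has 31 days, so 31 − 6 = 25 days remain after May 6, 2128; 147 − 25 = 122 left.
June 2128 has 30 days: 122 − 30 = 92 left.
July 2128 has 31 days: 92 − 31 = 61 left.
August 2128 has 31 days: 61 − 31 = 30 left.
30 days into September 2128 → September 30, 2128.
Subtracting 600 days from September 30, 2128:
Going back 30 days from September 30, 2128 reaches the end of the previous month; 600 − 30 = 570 left.
August 2128 has 31 days: 570 − 31 = 539 left.
July 2128 has 31 days: 539 − 31 = 508 left.
June 2128 has 30 days: 508 − 30 = 478 left.
May 2128 has 31 days: 478 − 31 = 447 left.
April 2128 has 30 days: 447 − 30 = 417 left.
March 2128 has 31 days: 417 − 31 = 386 left.
February 2128 has 29 days (2128 is a leap year): 386 − 29 = 357 left.
January 2128 has 31 days: 357 − 31 = 326 left.
December 2127 has 31 days: 326 − 31 = 295 left.
November 2127 has 30 days: 295 − 30 = 265 left.
October 2127 has 31 days: 265 − 31 = 234 left.
September 2127 has 30 days: 234 − 30 = 204 left.
August 2127 has 31 days: 204 − 31 = 173 left.
July 2127 has 31 days: 173 − 31 = 142 left.
June 2127 has 30 days: 142 − 30 = 112 left.
May 2127 has 31 days: 112 − 31 = 81 left.
April 2127 has 30 days: 81 − 30 = 51 left.
March 2127 has 31 days: 51 − 31 = 20 left.
February 2127 has 28 days; 28 − 20 = 8 → February 8, 2127.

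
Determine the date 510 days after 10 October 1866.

Advancing 510 days from October 10, 1866.
October has 31 days, so 31 − 10 = 21 days remain after October 10, 1866; 510 − 21 = 489 left.
November 1866 has 30 days: 489 − 30 = 459 left.
December 1866 has 31 days: 459 − 31 = 428 left.
January 1867 has 31 days: 428 − 31 = 397 left.
February 1867 has 28 days (1867 is not a leap year): 397 − 28 = 369 left.
March 1867 has 31 days: 369 − 31 = 338 left.
April 1867 has 30 days: 338 − 30 = 308 left.
May 1867 has 31 days: 308 − 31 = 277 left.
June 1867 has 30 days: 277 − 30 = 247 left.
July 1867 has 31 days: 247 − 31 = 216 left.
August 1867 has 31 days: 216 − 31 = 185 left.
September 1867 has 30 days: 185 − 30 = 155 left.
October 1867 has 31 days: 155 − 31 = 124 left.
November 1867 has 30 days: 124 − 30 = 94 left.
December 1867 has 31 days: 94 − 31 = 63 left.
January 1868 has 31 days: 63 − 31 = 32 left.
February 1868 has 29 days (1868 is a leap year): 32 − 29 = 3 left.
3 days into March 1868 → March 3, 1868.

March 3, 1868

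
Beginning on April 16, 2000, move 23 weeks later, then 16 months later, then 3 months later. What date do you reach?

April 24, 2002

Advancing 23 weeks (= 161 days) from April 16, 2000:
April has 30 days, so 30 − 16 = 14 days remain after April 16, 2000; 161 − 14 = 147 left.
May 2000 has 31 days: 147 − 31 = 116 left.
June 2000 has 30 days: 116 − 30 = 86 left.
July 2000 has 31 days: 86 − 31 = 55 left.
August 2000 has 31 days: 55 − 31 = 24 left.
24 days into September 2000 → September 24, 2000.
Adding 16 months from September 24, 2000:
month 9 + 16 = 25, which is month 1 of year 2002 → January 2002.
Day 24 is valid in January, giving January 24, 2002.
Adding 3 months from January 24, 2002:
month 1 + 3 = 4 → April 2002.
Day 24 is valid in April, giving April 24, 2002.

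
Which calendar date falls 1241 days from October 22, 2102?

March 16, 2106

Counting forward 1241 days from October 22, 2102.
October has 31 days, so 31 − 22 = 9 days remain after October 22, 2102; 1241 − 9 = 1232 left.
November 2102 has 30 days: 1232 − 30 = 1202 left.
December 2102 has 31 days: 1202 − 31 = 1171 left.
January 2103 has 31 days: 1171 − 31 = 1140 left.
February 2103 has 28 days (2103 is not a leap year): 1140 − 28 = 1112 left.
March 2103 has 31 days: 1112 − 31 = 1081 left.
April 2103 has 30 days: 1081 − 30 = 1051 left.
May 2103 has 31 days: 1051 − 31 = 1020 left.
June 2103 has 30 days: 1020 − 30 = 990 left.
July 2103 has 31 days: 990 − 31 = 959 left.
August 2103 has 31 days: 959 − 31 = 928 left.
September 2103 has 30 days: 928 − 30 = 898 left.
October 2103 has 31 days: 898 − 31 = 867 left.
November 2103 has 30 days: 867 − 30 = 837 left.
December 2103 has 31 days: 837 − 31 = 806 left.
January 2104 has 31 days: 806 − 31 = 775 left.
February 2104 has 29 days (2104 is a leap year): 775 − 29 = 746 left.
March 2104 has 31 days: 746 − 31 = 715 left.
April 2104 has 30 days: 715 − 30 = 685 left.
May 2104 has 31 days: 685 − 31 = 654 left.
June 2104 has 30 days: 654 − 30 = 624 left.
July 2104 has 31 days: 624 − 31 = 593 left.
August 2104 has 31 days: 593 − 31 = 562 left.
September 2104 has 30 days: 562 − 30 = 532 left.
October 2104 has 31 days: 532 − 31 = 501 left.
November 2104 has 30 days: 501 − 30 = 471 left.
December 2104 has 31 days: 471 − 31 = 440 left.
January 2105 has 31 days: 440 − 31 = 409 left.
February 2105 has 28 days (2105 is not a leap year): 409 − 28 = 381 left.
March 2105 has 31 days: 381 − 31 = 350 left.
April 2105 has 30 days: 350 − 30 = 320 left.
May 2105 has 31 days: 320 − 31 = 289 left.
June 2105 has 30 days: 289 − 30 = 259 left.
July 2105 has 31 days: 259 − 31 = 228 left.
August 2105 has 31 days: 228 − 31 = 197 left.
September 2105 has 30 days: 197 − 30 = 167 left.
October 2105 has 31 days: 167 − 31 = 136 left.
November 2105 has 30 days: 136 − 30 = 106 left.
December 2105 has 31 days: 106 − 31 = 75 left.
January 2106 has 31 days: 75 − 31 = 44 left.
February 2106 has 28 days (2106 is not a leap year): 44 − 28 = 16 left.
16 days into March 2106 → March 16, 2106.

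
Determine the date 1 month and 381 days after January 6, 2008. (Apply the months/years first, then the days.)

February 21, 2009

Advancing 1 month and 381 days from January 6, 2008: first the month/year part, then the days.
month 1 + 1 = 2 → February 2008.
Day 6 is valid in February, giving February 6, 2008.
Now add 381 days from February 6, 2008.
February has 29 days, so 29 − 6 = 23 days remain after February 6, 2008; 381 − 23 = 358 left.
March 2008 has 31 days: 358 − 31 = 327 left.
April 2008 has 30 days: 327 − 30 = 297 left.
May 2008 has 31 days: 297 − 31 = 266 left.
June 2008 has 30 days: 266 − 30 = 236 left.
July 2008 has 31 days: 236 − 31 = 205 left.
August 2008 has 31 days: 205 − 31 = 174 left.
September 2008 has 30 days: 174 − 30 = 144 left.
October 2008 has 31 days: 144 − 31 = 113 left.
November 2008 has 30 days: 113 − 30 = 83 left.
December 2008 has 31 days: 83 − 31 = 52 left.
January 2009 has 31 days: 52 − 31 = 21 left.
21 days into February 2009 → February 21, 2009.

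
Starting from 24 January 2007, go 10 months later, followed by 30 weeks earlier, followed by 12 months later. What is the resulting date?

April 28, 2008

Advancing 10 months from January 24, 2007:
month 1 + 10 = 11 → November 2007.
Day 24 is valid in November, giving November 24, 2007.
Going back 30 weeks (= 210 days) from November 24, 2007:
Going back 24 days from November 24, 2007 reaches the end of the previous month; 210 − 24 = 186 left.
October 2007 has 31 days: 186 − 31 = 155 left.
September 2007 has 30 days: 155 − 30 = 125 left.
August 2007 has 31 days: 125 − 31 = 94 left.
July 2007 has 31 days: 94 − 31 = 63 left.
June 2007 has 30 days: 63 − 30 = 33 left.
May 2007 has 31 days: 33 − 31 = 2 left.
April 2007 has 30 days; 30 − 2 = 28 → April 28, 2007.
Counting forward 12 months from April 28, 2007:
month 4 + 12 = 16, which is month 4 of year 2008 → April 2008.
Day 28 is valid in April, giving April 28, 2008.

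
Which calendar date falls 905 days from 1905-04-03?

Counting forward 905 days from April 3, 1905.
April has 30 days, so 30 − 3 = 27 days remain after April 3, 1905; 905 − 27 = 878 left.
May 1905 has 31 days: 878 − 31 = 847 left.
June 1905 has 30 days: 847 − 30 = 817 left.
July 1905 has 31 days: 817 − 31 = 786 left.
August 1905 has 31 days: 786 − 31 = 755 left.
September 1905 has 30 days: 755 − 30 = 725 left.
October 1905 has 31 days: 725 − 31 = 694 left.
November 1905 has 30 days: 694 − 30 = 664 left.
December 1905 has 31 days: 664 − 31 = 633 left.
January 1906 has 31 days: 633 − 31 = 602 left.
February 1906 has 28 days (1906 is not a leap year): 602 − 28 = 574 left.
March 1906 has 31 days: 574 − 31 = 543 left.
April 1906 has 30 days: 543 − 30 = 513 left.
May 1906 has 31 days: 513 − 31 = 482 left.
June 1906 has 30 days: 482 − 30 = 452 left.
July 1906 has 31 days: 452 − 31 = 421 left.
August 1906 has 31 days: 421 − 31 = 390 left.
September 1906 has 30 days: 390 − 30 = 360 left.
October 1906 has 31 days: 360 − 31 = 329 left.
November 1906 has 30 days: 329 − 30 = 299 left.
December 1906 has 31 days: 299 − 31 = 268 left.
January 1907 has 31 days: 268 − 31 = 237 left.
February 1907 has 28 days (1907 is not a leap year): 237 − 28 = 209 left.
March 1907 has 31 days: 209 − 31 = 178 left.
April 1907 has 30 days: 178 − 30 = 148 left.
May 1907 has 31 days: 148 − 31 = 117 left.
June 1907 has 30 days: 117 − 30 = 87 left.
July 1907 has 31 days: 87 − 31 = 56 left.
August 1907 has 31 days: 56 − 31 = 25 left.
25 days into September 1907 → September 25, 1907.

September 25, 1907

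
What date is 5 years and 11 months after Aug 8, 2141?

July 8, 2147

Advancing 5 years and 11 months from August 8, 2141.
+5 years → 2146; month 8 + 11 = 19, which is month 7 of year 2147 → July 2147.
Day 8 is valid in July, giving July 8, 2147.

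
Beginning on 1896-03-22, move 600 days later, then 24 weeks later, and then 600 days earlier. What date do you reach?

September 6, 1896

Counting forward 600 days from March 22, 1896:
March has 31 days, so 31 − 22 = 9 days remain after March 22, 1896; 600 − 9 = 591 left.
April 1896 has 30 days: 591 − 30 = 561 left.
May 1896 has 31 days: 561 − 31 = 530 left.
June 1896 has 30 days: 530 − 30 = 500 left.
July 1896 has 31 days: 500 − 31 = 469 left.
August 1896 has 31 days: 469 − 31 = 438 left.
September 1896 has 30 days: 438 − 30 = 408 left.
October 1896 has 31 days: 408 − 31 = 377 left.
November 1896 has 30 days: 377 − 30 = 347 left.
December 1896 has 31 days: 347 − 31 = 316 left.
January 1897 has 31 days: 316 − 31 = 285 left.
February 1897 has 28 days (1897 is not a leap year): 285 − 28 = 257 left.
March 1897 has 31 days: 257 − 31 = 226 left.
April 1897 has 30 days: 226 − 30 = 196 left.
May 1897 has 31 days: 196 − 31 = 165 left.
June 1897 has 30 days: 165 − 30 = 135 left.
July 1897 has 31 days: 135 − 31 = 104 left.
August 1897 has 31 days: 104 − 31 = 73 left.
September 1897 has 30 days: 73 − 30 = 43 left.
October 1897 has 31 days: 43 − 31 = 12 left.
12 days into November 1897 → November 12, 1897.
Adding 24 weeks (= 168 days) from November 12, 1897:
November has 30 days, so 30 − 12 = 18 days remain after November 12, 1897; 168 − 18 = 150 left.
December 1897 has 31 days: 150 − 31 = 119 left.
January 1898 has 31 days: 119 − 31 = 88 left.
February 1898 has 28 days (1898 is not a leap year): 88 − 28 = 60 left.
March 1898 has 31 days: 60 − 31 = 29 left.
29 days into April 1898 → April 29, 1898.
Going back 600 days from April 29, 1898:
Going back 29 days from April 29, 1898 reaches the end of the previous month; 600 − 29 = 571 left.
March 1898 has 31 days: 571 − 31 = 540 left.
February 1898 has 28 days (1898 is not a leap year): 540 − 28 = 512 left.
January 1898 has 31 days: 512 − 31 = 481 left.
December 1897 has 31 days: 481 − 31 = 450 left.
November 1897 has 30 days: 450 − 30 = 420 left.
October 1897 has 31 days: 420 − 31 = 389 left.
September 1897 has 30 days: 389 − 30 = 359 left.
August 1897 has 31 days: 359 − 31 = 328 left.
July 1897 has 31 days: 328 − 31 = 297 left.
June 1897 has 30 days: 297 − 30 = 267 left.
May 1897 has 31 days: 267 − 31 = 236 left.
April 1897 has 30 days: 236 − 30 = 206 left.
March 1897 has 31 days: 206 − 31 = 175 left.
February 1897 has 28 days (1897 is not a leap year): 175 − 28 = 147 left.
January 1897 has 31 days: 147 − 31 = 116 left.
December 1896 has 31 days: 116 − 31 = 85 left.
November 1896 has 30 days: 85 − 30 = 55 left.
October 1896 has 31 days: 55 − 31 = 24 left.
September 1896 has 30 days; 30 − 24 = 6 → September 6, 1896.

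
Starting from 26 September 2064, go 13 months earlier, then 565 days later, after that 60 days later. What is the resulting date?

May 12, 2065

Subtracting 13 months from September 26, 2064:
month 9 − 13 = -4, which is month 8 of year 2063 → August 2063.
Day 26 is valid in August, giving August 26, 2063.
Counting forward 565 days from August 26, 2063:
August has 31 days, so 31 − 26 = 5 days remain after August 26, 2063; 565 − 5 = 560 left.
September 2063 has 30 days: 560 − 30 = 530 left.
October 2063 has 31 days: 530 − 31 = 499 left.
November 2063 has 30 days: 499 − 30 = 469 left.
December 2063 has 31 days: 469 − 31 = 438 left.
January 2064 has 31 days: 438 − 31 = 407 left.
February 2064 has 29 days (2064 is a leap year): 407 − 29 = 378 left.
March 2064 has 31 days: 378 − 31 = 347 left.
April 2064 has 30 days: 347 − 30 = 317 left.
May 2064 has 31 days: 317 − 31 = 286 left.
June 2064 has 30 days: 286 − 30 = 256 left.
July 2064 has 31 days: 256 − 31 = 225 left.
August 2064 has 31 days: 225 − 31 = 194 left.
September 2064 has 30 days: 194 − 30 = 164 left.
October 2064 has 31 days: 164 − 31 = 133 left.
November 2064 has 30 days: 133 − 30 = 103 left.
December 2064 has 31 days: 103 − 31 = 72 left.
January 2065 has 31 days: 72 − 31 = 41 left.
February 2065 has 28 days (2065 is not a leap year): 41 − 28 = 13 left.
13 days into March 2065 → March 13, 2065.
Counting forward 60 days from March 13, 2065:
March has 31 days, so 31 − 13 = 18 days remain after March 13, 2065; 60 − 18 = 42 left.
April 2065 has 30 days: 42 − 30 = 12 left.
12 days into May 2065 → May 12, 2065.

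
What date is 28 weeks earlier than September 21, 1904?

Going back 28 weeks = 196 days from September 21, 1904.
Going back 21 days from September 21, 1904 reaches the end of the previous month; 196 − 21 = 175 left.
August 1904 has 31 days: 175 − 31 = 144 left.
July 1904 has 31 days: 144 − 31 = 113 left.
June 1904 has 30 days: 113 − 30 = 83 left.
May 1904 has 31 days: 83 − 31 = 52 left.
April 1904 has 30 days: 52 − 30 = 22 left.
March 1904 has 31 days; 31 − 22 = 9 → March 9, 1904.

March 9, 1904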